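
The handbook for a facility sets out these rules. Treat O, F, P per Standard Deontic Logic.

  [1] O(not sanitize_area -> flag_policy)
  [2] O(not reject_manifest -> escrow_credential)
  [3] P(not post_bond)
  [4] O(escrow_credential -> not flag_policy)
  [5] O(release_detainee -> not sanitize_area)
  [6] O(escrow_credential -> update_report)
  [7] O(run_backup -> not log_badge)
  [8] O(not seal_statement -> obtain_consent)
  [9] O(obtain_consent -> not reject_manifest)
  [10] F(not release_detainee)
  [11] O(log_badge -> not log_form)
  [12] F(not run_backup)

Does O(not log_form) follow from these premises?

Premise 11 is O(log_badge -> not log_form), but O(log_badge) is not derivable from the premises, so it does not yield O(not log_form).
No other premise forces O(not log_form). An ideal world satisfying every premise can still have not log_form false, so O(not log_form) is not derivable.

No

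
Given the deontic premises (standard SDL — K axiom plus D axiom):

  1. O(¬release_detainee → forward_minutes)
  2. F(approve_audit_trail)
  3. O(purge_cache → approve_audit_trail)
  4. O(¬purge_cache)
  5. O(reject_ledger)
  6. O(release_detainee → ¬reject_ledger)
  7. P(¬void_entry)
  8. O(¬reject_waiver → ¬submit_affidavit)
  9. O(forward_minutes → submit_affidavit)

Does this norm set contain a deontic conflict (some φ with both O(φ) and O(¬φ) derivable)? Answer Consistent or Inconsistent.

Premise 3 is O(purge_cache → approve_audit_trail), but O(purge_cache) is not derivable from the premises, so it does not yield O(approve_audit_trail).
So O(approve_audit_trail) is not derivable, and the apparent clash with O(¬approve_audit_trail) does not arise.
A world satisfying every obligation exists (e.g. approve_audit_trail=false, forward_minutes=true, purge_cache=false, reject_ledger=true, reject_waiver=true, release_detainee=false, submit_affidavit=true, void_entry=false); no atom is both obligatory and forbidden, so the set is consistent.

Consistent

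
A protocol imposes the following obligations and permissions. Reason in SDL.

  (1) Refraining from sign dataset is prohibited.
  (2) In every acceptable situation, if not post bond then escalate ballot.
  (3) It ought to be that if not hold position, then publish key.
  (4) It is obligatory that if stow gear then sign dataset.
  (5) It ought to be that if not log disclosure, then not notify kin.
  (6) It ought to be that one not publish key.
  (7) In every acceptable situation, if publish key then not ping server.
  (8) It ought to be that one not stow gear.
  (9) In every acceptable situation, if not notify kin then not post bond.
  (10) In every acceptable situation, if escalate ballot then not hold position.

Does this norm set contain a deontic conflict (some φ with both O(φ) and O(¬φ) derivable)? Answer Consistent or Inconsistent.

Consistent

Premise 4 is O(stow_gear → sign_dataset); even if O(sign_dataset) held, inferring O(stow_gear) would be affirming the consequent — invalid.
So O(stow_gear) is not derivable, and the apparent clash with O(¬stow_gear) does not arise.
A world satisfying every obligation exists (e.g. escalate_ballot=false, hold_position=true, log_disclosure=true, notify_kin=true, ping_server=false, post_bond=true, publish_key=false, sign_dataset=true, stow_gear=false); no atom is both obligatory and forbidden, so the set is consistent.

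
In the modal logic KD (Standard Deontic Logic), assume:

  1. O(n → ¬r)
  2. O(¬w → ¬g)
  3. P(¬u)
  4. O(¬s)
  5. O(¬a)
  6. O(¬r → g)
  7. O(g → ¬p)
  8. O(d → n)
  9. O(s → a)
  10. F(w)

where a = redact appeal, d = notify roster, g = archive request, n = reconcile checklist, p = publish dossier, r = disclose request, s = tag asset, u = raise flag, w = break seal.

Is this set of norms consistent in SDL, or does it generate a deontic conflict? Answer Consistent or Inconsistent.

Consistent

Premise 9 is O(s → a), but O(s) is not derivable from the premises, so it does not yield O(a).
So O(a) is not derivable, and the apparent clash with O(¬a) does not arise.
A world satisfying every obligation exists (e.g. a=false, d=false, g=false, n=false, p=false, r=true, s=false, u=false, w=false); no atom is both obligatory and forbidden, so the set is consistent.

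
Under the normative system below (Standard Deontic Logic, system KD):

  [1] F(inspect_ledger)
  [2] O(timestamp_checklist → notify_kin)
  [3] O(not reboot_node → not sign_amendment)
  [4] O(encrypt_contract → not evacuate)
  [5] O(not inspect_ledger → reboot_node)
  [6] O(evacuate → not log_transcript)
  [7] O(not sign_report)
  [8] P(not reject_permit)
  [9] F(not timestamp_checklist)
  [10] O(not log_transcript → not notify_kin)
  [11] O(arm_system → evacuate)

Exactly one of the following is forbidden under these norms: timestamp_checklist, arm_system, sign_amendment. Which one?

Premise 9 is F(not timestamp_checklist), i.e. O(timestamp_checklist).
From O(timestamp_checklist) and premise 2, O(timestamp_checklist → notify_kin), we obtain O(notify_kin).
The contrapositive of premise 10 (O(not log_transcript → not notify_kin)) is O(notify_kin → log_transcript), and O(notify_kin) is already established, so O(log_transcript).
Premise 6, O(evacuate → not log_transcript), contraposes to O(log_transcript → not evacuate); with O(log_transcript) we get O(not evacuate).
The contrapositive of premise 11 (O(arm_system → evacuate)) is O(not evacuate → not arm_system), and O(not evacuate) is already established, so O(not arm_system).
So O(not arm_system) holds, i.e. arm_system is forbidden. None of the other listed options is forbidden under the premises.

arm_system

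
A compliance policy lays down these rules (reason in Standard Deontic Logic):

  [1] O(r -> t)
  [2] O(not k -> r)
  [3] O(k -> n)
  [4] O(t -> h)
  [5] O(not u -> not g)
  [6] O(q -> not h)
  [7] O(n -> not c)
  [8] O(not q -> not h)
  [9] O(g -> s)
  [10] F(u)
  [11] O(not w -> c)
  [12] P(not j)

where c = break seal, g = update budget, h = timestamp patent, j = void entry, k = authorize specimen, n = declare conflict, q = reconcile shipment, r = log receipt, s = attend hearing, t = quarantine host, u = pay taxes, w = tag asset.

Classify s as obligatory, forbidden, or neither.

Neither

Premise 9 is O(g -> s), but O(g) is not derivable from the premises, so it does not yield O(s).
No premise or chain of K-axiom applications forces O(s), and none forces O(not s). So s is neither obligatory nor forbidden under these norms.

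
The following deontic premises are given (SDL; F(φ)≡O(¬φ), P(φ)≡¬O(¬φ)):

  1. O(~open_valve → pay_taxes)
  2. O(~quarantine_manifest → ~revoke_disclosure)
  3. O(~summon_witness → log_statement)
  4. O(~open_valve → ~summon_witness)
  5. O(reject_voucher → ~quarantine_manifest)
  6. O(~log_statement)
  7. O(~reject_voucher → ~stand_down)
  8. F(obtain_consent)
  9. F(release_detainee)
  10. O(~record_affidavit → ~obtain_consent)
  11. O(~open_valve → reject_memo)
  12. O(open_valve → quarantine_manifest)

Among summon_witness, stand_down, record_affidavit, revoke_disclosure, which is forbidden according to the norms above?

stand_down

From premise 6 we have O(~log_statement).
Premise 3 is O(~summon_witness → log_statement); contrapositively O(~log_statement → summon_witness). Since O(~log_statement) holds, K gives O(summon_witness).
The contrapositive of premise 4 (O(~open_valve → ~summon_witness)) is O(summon_witness → open_valve), and O(summon_witness) is already established, so O(open_valve).
Premise 12 is O(open_valve → quarantine_manifest); since O(open_valve), deontic closure gives O(quarantine_manifest).
Premise 5 is O(reject_voucher → ~quarantine_manifest); contrapositively O(quarantine_manifest → ~reject_voucher). Since O(quarantine_manifest) holds, K gives O(~reject_voucher).
With premise 7, O(~reject_voucher → ~stand_down), the K-axiom yields O(~stand_down).
So O(~stand_down) holds, i.e. stand_down is forbidden. None of the other listed options is forbidden under the premises.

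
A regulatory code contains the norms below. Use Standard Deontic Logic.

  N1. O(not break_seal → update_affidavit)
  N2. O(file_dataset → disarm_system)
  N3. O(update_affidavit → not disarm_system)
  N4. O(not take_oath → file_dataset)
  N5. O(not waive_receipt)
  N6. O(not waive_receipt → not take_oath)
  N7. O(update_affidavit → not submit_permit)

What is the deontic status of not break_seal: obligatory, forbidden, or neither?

Forbidden

Premise 5 gives O(not waive_receipt).
From O(not waive_receipt) and premise 6, O(not waive_receipt → not take_oath), we obtain O(not take_oath).
Applying K to premise 4 (O(not take_oath → file_dataset)) and O(not take_oath) yields O(file_dataset).
Premise 2 is O(file_dataset → disarm_system); since O(file_dataset), deontic closure gives O(disarm_system).
Premise 3 is O(update_affidavit → not disarm_system); contrapositively O(disarm_system → not update_affidavit). Since O(disarm_system) holds, K gives O(not update_affidavit).
Premise 1 is O(not break_seal → update_affidavit); contrapositively O(not update_affidavit → break_seal). Since O(not update_affidavit) holds, K gives O(break_seal).
Premise 7 does not contribute to this derivation.
Thus O(break_seal), which is F(not break_seal): not break_seal is forbidden.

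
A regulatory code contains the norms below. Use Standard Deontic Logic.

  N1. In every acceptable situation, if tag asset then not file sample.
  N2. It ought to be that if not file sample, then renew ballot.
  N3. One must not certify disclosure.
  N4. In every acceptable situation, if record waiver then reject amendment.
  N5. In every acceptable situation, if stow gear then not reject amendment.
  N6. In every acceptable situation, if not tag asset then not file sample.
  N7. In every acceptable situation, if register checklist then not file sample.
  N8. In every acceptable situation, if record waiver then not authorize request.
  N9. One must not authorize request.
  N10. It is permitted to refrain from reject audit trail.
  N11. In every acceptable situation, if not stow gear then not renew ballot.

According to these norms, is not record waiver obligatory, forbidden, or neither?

Obligatory

By case analysis on tag_asset: premise 1 gives O(tag_asset → ¬file_sample) and premise 6 gives O(¬tag_asset → ¬file_sample), so O(¬file_sample) either way.
Applying K to premise 2 (O(¬file_sample → renew_ballot)) and O(¬file_sample) yields O(renew_ballot).
The contrapositive of premise 11 (O(¬stow_gear → ¬renew_ballot)) is O(renew_ballot → stow_gear), and O(renew_ballot) is already established, so O(stow_gear).
With premise 5, O(stow_gear → ¬reject_amendment), the K-axiom yields O(¬reject_amendment).
Premise 4 is O(record_waiver → reject_amendment); contrapositively O(¬reject_amendment → ¬record_waiver). Since O(¬reject_amendment) holds, K gives O(¬record_waiver).
Premises 3, 7, 8, 9, 10 do not contribute to this derivation.
Hence ¬record_waiver is obligatory.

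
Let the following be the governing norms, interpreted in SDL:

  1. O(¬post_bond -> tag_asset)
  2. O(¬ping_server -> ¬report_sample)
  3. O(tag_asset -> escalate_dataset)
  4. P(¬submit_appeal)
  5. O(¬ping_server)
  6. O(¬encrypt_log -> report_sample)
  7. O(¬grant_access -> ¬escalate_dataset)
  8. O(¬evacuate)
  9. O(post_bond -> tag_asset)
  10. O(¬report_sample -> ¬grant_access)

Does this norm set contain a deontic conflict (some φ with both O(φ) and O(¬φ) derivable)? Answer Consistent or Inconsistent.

Inconsistent

By case analysis on post_bond: premise 9 gives O(post_bond -> tag_asset) and premise 1 gives O(¬post_bond -> tag_asset), so O(tag_asset) either way.
Premise 3 is O(tag_asset -> escalate_dataset); since O(tag_asset), deontic closure gives O(escalate_dataset).
Premise 7 is O(¬grant_access -> ¬escalate_dataset); contrapositively O(escalate_dataset -> grant_access). Since O(escalate_dataset) holds, K gives O(grant_access).
The contrapositive of premise 10 (O(¬report_sample -> ¬grant_access)) is O(grant_access -> report_sample), and O(grant_access) is already established, so O(report_sample).
Premise 2 is O(¬ping_server -> ¬report_sample); contrapositively O(report_sample -> ping_server). Since O(report_sample) holds, K gives O(ping_server).
Yet premise 5 states O(¬ping_server).
We now have both O(ping_server) and O(¬ping_server) — ping_server is simultaneously obligatory and forbidden, violating the D-axiom.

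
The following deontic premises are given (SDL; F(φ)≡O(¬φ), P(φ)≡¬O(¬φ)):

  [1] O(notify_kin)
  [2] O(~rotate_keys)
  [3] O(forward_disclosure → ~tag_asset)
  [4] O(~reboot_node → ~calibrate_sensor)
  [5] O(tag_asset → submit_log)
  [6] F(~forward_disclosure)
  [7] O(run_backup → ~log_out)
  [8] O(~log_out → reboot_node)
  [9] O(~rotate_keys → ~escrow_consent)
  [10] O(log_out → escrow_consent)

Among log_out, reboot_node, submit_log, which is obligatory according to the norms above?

Premise 2 states O(~rotate_keys) outright.
From O(~rotate_keys) and premise 9, O(~rotate_keys → ~escrow_consent), we obtain O(~escrow_consent).
The contrapositive of premise 10 (O(log_out → escrow_consent)) is O(~escrow_consent → ~log_out), and O(~escrow_consent) is already established, so O(~log_out).
With premise 8, O(~log_out → reboot_node), the K-axiom yields O(reboot_node).
So O(reboot_node) holds — reboot_node is obligatory. None of the other listed options is made obligatory by any chain of premises.

reboot_node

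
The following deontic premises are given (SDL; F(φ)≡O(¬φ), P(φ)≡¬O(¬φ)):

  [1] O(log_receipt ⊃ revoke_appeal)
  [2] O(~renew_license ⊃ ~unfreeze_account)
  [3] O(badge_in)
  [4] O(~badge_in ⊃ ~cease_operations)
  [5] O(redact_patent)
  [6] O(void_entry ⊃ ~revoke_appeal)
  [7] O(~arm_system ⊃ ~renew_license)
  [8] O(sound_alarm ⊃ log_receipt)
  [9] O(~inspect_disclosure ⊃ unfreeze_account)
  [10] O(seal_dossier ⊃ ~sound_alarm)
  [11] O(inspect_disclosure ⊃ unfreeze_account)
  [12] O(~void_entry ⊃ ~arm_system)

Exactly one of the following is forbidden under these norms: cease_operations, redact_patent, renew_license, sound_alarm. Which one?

sound_alarm

Premises 11 and 9 are O(inspect_disclosure ⊃ unfreeze_account) and O(~inspect_disclosure ⊃ unfreeze_account); every ideal world satisfies inspect_disclosure or ~inspect_disclosure, so in either case unfreeze_account holds — hence O(unfreeze_account).
Premise 2, O(~renew_license ⊃ ~unfreeze_account), contraposes to O(unfreeze_account ⊃ renew_license); with O(unfreeze_account) we get O(renew_license).
The contrapositive of premise 7 (O(~arm_system ⊃ ~renew_license)) is O(renew_license ⊃ arm_system), and O(renew_license) is already established, so O(arm_system).
Premise 12 is O(~void_entry ⊃ ~arm_system); contrapositively O(arm_system ⊃ void_entry). Since O(arm_system) holds, K gives O(void_entry).
With premise 6, O(void_entry ⊃ ~revoke_appeal), the K-axiom yields O(~revoke_appeal).
Premise 1 is O(log_receipt ⊃ revoke_appeal); contrapositively O(~revoke_appeal ⊃ ~log_receipt). Since O(~revoke_appeal) holds, K gives O(~log_receipt).
Premise 8 is O(sound_alarm ⊃ log_receipt); contrapositively O(~log_receipt ⊃ ~sound_alarm). Since O(~log_receipt) holds, K gives O(~sound_alarm).
So O(~sound_alarm) holds, i.e. sound_alarm is forbidden. None of the other listed options is forbidden under the premises.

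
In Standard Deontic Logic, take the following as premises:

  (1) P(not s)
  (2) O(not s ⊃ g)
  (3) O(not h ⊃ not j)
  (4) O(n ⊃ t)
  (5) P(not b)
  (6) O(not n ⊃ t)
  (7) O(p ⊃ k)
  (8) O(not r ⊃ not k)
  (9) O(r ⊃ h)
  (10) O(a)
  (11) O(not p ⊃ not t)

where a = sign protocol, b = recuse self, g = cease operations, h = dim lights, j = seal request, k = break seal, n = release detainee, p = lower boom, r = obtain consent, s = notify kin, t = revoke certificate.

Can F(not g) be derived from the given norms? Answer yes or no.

No

Premise 2 is O(not s ⊃ g), but O(not s) is not derivable from the premises (the permission P(not s) asserts only not O(s), not O(not s)), so it does not yield O(g).
No other premise forces O(g). An ideal world satisfying every premise can still have not g true, so F(not g) is not derivable.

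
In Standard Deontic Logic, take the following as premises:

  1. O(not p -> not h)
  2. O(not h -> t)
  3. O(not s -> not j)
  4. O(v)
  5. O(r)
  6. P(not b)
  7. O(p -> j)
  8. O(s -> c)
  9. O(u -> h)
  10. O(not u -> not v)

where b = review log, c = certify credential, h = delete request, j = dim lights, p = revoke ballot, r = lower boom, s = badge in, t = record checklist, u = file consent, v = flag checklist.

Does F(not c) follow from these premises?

Yes

Premise 4 states O(v) outright.
Premise 10, O(not u -> not v), contraposes to O(v -> u); with O(v) we get O(u).
Premise 9 is O(u -> h); since O(u), deontic closure gives O(h).
Premise 1 is O(not p -> not h); contrapositively O(h -> p). Since O(h) holds, K gives O(p).
From O(p) and premise 7, O(p -> j), we obtain O(j).
Premise 3, O(not s -> not j), contraposes to O(j -> s); with O(j) we get O(s).
From O(s) and premise 8, O(s -> c), we obtain O(c).
Premises 2, 5, 6 do not contribute to this derivation.
So O(c) holds, i.e. F(not c). The claim follows.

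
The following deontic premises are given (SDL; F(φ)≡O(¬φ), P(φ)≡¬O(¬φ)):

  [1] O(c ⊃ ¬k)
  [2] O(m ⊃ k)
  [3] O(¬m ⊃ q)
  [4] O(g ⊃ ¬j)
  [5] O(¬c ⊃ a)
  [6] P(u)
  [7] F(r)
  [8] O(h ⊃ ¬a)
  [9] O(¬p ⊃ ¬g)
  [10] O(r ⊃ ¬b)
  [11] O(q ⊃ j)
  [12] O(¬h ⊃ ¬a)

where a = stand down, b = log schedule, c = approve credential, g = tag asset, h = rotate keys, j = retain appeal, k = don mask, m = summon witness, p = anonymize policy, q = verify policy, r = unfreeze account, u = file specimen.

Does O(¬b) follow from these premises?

No

Premise 10 is O(r ⊃ ¬b), but O(r) is not derivable from the premises, so it does not yield O(¬b).
No other premise forces O(¬b). An ideal world satisfying every premise can still have ¬b false, so O(¬b) is not derivable.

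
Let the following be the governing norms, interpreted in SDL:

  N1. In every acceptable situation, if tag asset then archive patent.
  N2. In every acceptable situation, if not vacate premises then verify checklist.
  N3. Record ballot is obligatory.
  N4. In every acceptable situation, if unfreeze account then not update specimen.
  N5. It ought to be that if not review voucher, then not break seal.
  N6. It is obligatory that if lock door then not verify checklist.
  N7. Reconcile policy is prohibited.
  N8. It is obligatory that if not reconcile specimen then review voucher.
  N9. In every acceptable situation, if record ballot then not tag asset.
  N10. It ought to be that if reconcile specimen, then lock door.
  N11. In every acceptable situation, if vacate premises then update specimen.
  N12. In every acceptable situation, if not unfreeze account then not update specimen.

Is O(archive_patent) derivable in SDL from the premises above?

No

Premise 1 is O(tag_asset → archive_patent), but O(tag_asset) is not derivable from the premises, so it does not yield O(archive_patent).
No other premise forces O(archive_patent). An ideal world satisfying every premise can still have archive_patent false, so O(archive_patent) is not derivable.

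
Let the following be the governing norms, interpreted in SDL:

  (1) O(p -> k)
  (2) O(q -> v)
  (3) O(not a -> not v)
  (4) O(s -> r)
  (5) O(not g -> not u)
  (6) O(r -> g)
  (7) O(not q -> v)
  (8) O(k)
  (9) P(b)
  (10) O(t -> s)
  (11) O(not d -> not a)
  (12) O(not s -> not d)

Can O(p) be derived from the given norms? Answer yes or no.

No

Premise 1 is O(p -> k); even if O(k) held, inferring O(p) would be affirming the consequent — invalid.
No other premise forces O(p). An ideal world satisfying every premise can still have p false, so O(p) is not derivable.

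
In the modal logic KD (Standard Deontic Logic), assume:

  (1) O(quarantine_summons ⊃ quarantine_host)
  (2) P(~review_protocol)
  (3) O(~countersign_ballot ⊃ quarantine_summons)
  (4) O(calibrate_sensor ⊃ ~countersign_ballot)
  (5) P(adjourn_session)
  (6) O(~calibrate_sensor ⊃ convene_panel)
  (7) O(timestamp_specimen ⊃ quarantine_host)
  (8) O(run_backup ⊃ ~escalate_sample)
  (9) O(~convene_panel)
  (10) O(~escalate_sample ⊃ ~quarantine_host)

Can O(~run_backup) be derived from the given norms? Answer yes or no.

Yes

From premise 9 we have O(~convene_panel).
Premise 6 is O(~calibrate_sensor ⊃ convene_panel); contrapositively O(~convene_panel ⊃ calibrate_sensor). Since O(~convene_panel) holds, K gives O(calibrate_sensor).
Applying K to premise 4 (O(calibrate_sensor ⊃ ~countersign_ballot)) and O(calibrate_sensor) yields O(~countersign_ballot).
Applying K to premise 3 (O(~countersign_ballot ⊃ quarantine_summons)) and O(~countersign_ballot) yields O(quarantine_summons).
With premise 1, O(quarantine_summons ⊃ quarantine_host), the K-axiom yields O(quarantine_host).
Premise 10, O(~escalate_sample ⊃ ~quarantine_host), contraposes to O(quarantine_host ⊃ escalate_sample); with O(quarantine_host) we get O(escalate_sample).
Premise 8, O(run_backup ⊃ ~escalate_sample), contraposes to O(escalate_sample ⊃ ~run_backup); with O(escalate_sample) we get O(~run_backup).
Premises 2, 5, 7 do not contribute to this derivation.
So O(~run_backup) follows.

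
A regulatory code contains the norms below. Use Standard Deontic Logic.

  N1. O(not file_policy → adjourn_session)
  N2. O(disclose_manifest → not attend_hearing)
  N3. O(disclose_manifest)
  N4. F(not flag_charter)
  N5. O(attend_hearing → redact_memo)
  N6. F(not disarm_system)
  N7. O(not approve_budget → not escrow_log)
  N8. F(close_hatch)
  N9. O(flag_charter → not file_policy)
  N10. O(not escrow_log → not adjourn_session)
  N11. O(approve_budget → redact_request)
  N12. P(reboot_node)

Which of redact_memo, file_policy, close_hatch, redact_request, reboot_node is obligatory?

redact_request

F(not flag_charter) at premise 4 means O(flag_charter).
Applying K to premise 9 (O(flag_charter → not file_policy)) and O(flag_charter) yields O(not file_policy).
From O(not file_policy) and premise 1, O(not file_policy → adjourn_session), we obtain O(adjourn_session).
Premise 10 is O(not escrow_log → not adjourn_session); contrapositively O(adjourn_session → escrow_log). Since O(adjourn_session) holds, K gives O(escrow_log).
The contrapositive of premise 7 (O(not approve_budget → not escrow_log)) is O(escrow_log → approve_budget), and O(escrow_log) is already established, so O(approve_budget).
Premise 11 is O(approve_budget → redact_request); since O(approve_budget), deontic closure gives O(redact_request).
So O(redact_request) holds — redact_request is obligatory. None of the other listed options is made obligatory by any chain of premises.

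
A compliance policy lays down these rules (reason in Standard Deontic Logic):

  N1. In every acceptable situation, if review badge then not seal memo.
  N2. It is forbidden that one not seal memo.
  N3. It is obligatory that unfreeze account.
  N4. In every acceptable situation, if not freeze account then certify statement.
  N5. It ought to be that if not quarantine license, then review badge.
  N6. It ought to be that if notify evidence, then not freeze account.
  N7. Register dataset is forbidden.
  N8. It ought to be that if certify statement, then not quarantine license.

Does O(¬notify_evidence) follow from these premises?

F(¬seal_memo) at premise 2 means O(seal_memo).
Premise 1, O(review_badge → ¬seal_memo), contraposes to O(seal_memo → ¬review_badge); with O(seal_memo) we get O(¬review_badge).
Premise 5 is O(¬quarantine_license → review_badge); contrapositively O(¬review_badge → quarantine_license). Since O(¬review_badge) holds, K gives O(quarantine_license).
Premise 8 is O(certify_statement → ¬quarantine_license); contrapositively O(quarantine_license → ¬certify_statement). Since O(quarantine_license) holds, K gives O(¬certify_statement).
Premise 4, O(¬freeze_account → certify_statement), contraposes to O(¬certify_statement → freeze_account); with O(¬certify_statement) we get O(freeze_account).
The contrapositive of premise 6 (O(notify_evidence → ¬freeze_account)) is O(freeze_account → ¬notify_evidence), and O(freeze_account) is already established, so O(¬notify_evidence).
Premises 3, 7 do not contribute to this derivation.
So O(¬notify_evidence) follows.

Yes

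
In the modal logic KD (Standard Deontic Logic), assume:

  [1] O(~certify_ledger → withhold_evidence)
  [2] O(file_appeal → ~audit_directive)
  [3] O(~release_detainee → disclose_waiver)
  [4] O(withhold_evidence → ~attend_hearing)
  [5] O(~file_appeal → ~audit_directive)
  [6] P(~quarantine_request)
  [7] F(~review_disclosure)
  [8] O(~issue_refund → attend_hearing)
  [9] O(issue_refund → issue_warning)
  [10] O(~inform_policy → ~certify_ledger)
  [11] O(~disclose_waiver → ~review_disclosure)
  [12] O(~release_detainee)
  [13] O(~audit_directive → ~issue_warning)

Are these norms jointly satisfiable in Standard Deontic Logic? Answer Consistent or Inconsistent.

Consistent

Premise 11 is O(~disclose_waiver → ~review_disclosure), but O(~disclose_waiver) is not derivable from the premises, so it does not yield O(~review_disclosure).
So O(~review_disclosure) is not derivable, and the apparent clash with O(review_disclosure) does not arise.
A world satisfying every obligation exists (e.g. attend_hearing=true, audit_directive=false, certify_ledger=true, disclose_waiver=true, file_appeal=false, inform_policy=true, issue_refund=false, issue_warning=false, quarantine_request=false, release_detainee=false, review_disclosure=true, withhold_evidence=false); no atom is both obligatory and forbidden, so the set is consistent.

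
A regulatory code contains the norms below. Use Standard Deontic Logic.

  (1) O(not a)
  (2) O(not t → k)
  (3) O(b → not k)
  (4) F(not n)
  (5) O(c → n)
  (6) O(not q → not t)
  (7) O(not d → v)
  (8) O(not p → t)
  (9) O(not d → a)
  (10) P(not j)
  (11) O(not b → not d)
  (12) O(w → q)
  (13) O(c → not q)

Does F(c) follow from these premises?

Premise 1 states O(not a) outright.
The contrapositive of premise 9 (O(not d → a)) is O(not a → d), and O(not a) is already established, so O(d).
Premise 11 is O(not b → not d); contrapositively O(d → b). Since O(d) holds, K gives O(b).
Premise 3 is O(b → not k); since O(b), deontic closure gives O(not k).
Premise 2, O(not t → k), contraposes to O(not k → t); with O(not k) we get O(t).
Premise 6 is O(not q → not t); contrapositively O(t → q). Since O(t) holds, K gives O(q).
Premise 13 is O(c → not q); contrapositively O(q → not c). Since O(q) holds, K gives O(not c).
Premises 4, 5, 7, 8, 10, 12 do not contribute to this derivation.
So O(not c) holds, i.e. F(c). The claim follows.

Yes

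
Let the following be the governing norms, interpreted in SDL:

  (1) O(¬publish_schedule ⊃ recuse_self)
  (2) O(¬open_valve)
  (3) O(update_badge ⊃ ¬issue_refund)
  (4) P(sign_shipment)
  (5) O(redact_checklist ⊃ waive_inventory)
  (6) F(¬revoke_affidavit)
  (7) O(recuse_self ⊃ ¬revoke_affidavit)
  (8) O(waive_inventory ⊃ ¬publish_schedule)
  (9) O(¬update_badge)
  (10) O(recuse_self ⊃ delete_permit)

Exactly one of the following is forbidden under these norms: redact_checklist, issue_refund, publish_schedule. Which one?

F(¬revoke_affidavit) at premise 6 means O(revoke_affidavit).
Premise 7, O(recuse_self ⊃ ¬revoke_affidavit), contraposes to O(revoke_affidavit ⊃ ¬recuse_self); with O(revoke_affidavit) we get O(¬recuse_self).
Premise 1, O(¬publish_schedule ⊃ recuse_self), contraposes to O(¬recuse_self ⊃ publish_schedule); with O(¬recuse_self) we get O(publish_schedule).
The contrapositive of premise 8 (O(waive_inventory ⊃ ¬publish_schedule)) is O(publish_schedule ⊃ ¬waive_inventory), and O(publish_schedule) is already established, so O(¬waive_inventory).
Premise 5 is O(redact_checklist ⊃ waive_inventory); contrapositively O(¬waive_inventory ⊃ ¬redact_checklist). Since O(¬waive_inventory) holds, K gives O(¬redact_checklist).
So O(¬redact_checklist) holds, i.e. redact_checklist is forbidden. None of the other listed options is forbidden under the premises.

redact_checklist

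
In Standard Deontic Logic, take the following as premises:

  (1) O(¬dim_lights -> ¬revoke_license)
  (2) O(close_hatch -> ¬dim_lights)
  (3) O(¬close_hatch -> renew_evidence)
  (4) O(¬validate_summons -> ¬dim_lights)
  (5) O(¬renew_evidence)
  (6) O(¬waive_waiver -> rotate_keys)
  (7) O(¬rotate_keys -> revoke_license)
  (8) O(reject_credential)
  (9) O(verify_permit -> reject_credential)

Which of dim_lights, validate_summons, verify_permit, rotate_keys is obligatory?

From premise 5 we have O(¬renew_evidence).
Premise 3, O(¬close_hatch -> renew_evidence), contraposes to O(¬renew_evidence -> close_hatch); with O(¬renew_evidence) we get O(close_hatch).
With premise 2, O(close_hatch -> ¬dim_lights), the K-axiom yields O(¬dim_lights).
With premise 1, O(¬dim_lights -> ¬revoke_license), the K-axiom yields O(¬revoke_license).
The contrapositive of premise 7 (O(¬rotate_keys -> revoke_license)) is O(¬revoke_license -> rotate_keys), and O(¬revoke_license) is already established, so O(rotate_keys).
So O(rotate_keys) holds — rotate_keys is obligatory. None of the other listed options is made obligatory by any chain of premises.

rotate_keys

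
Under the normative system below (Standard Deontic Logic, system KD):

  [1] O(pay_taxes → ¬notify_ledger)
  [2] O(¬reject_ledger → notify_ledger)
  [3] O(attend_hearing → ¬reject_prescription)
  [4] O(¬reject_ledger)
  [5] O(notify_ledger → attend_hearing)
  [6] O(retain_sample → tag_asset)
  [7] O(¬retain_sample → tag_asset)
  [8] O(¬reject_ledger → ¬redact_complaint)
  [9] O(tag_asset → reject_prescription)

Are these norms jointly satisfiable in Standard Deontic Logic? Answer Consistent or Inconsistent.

Inconsistent

By case analysis on ¬retain_sample: premise 7 gives O(¬retain_sample → tag_asset) and premise 6 gives O(retain_sample → tag_asset), so O(tag_asset) either way.
Premise 9 is O(tag_asset → reject_prescription); since O(tag_asset), deontic closure gives O(reject_prescription).
The contrapositive of premise 3 (O(attend_hearing → ¬reject_prescription)) is O(reject_prescription → ¬attend_hearing), and O(reject_prescription) is already established, so O(¬attend_hearing).
The contrapositive of premise 5 (O(notify_ledger → attend_hearing)) is O(¬attend_hearing → ¬notify_ledger), and O(¬attend_hearing) is already established, so O(¬notify_ledger).
The contrapositive of premise 2 (O(¬reject_ledger → notify_ledger)) is O(¬notify_ledger → reject_ledger), and O(¬notify_ledger) is already established, so O(reject_ledger).
But premise 4 directly asserts O(¬reject_ledger).
We now have both O(reject_ledger) and O(¬reject_ledger) — reject_ledger is simultaneously obligatory and forbidden, violating the D-axiom.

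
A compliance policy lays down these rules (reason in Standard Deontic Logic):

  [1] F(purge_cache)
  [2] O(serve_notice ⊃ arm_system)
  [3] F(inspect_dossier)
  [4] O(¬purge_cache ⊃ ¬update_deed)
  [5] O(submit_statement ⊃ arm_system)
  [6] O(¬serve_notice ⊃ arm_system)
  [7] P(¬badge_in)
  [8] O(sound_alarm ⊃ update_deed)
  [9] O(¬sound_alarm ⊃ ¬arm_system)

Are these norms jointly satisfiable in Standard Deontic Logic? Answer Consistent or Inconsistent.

Premises 6 and 2 cover both cases: O(¬serve_notice ⊃ arm_system) and O(serve_notice ⊃ arm_system). Since ¬serve_notice ∨ serve_notice is a tautology, O(arm_system) follows.
Premise 9 is O(¬sound_alarm ⊃ ¬arm_system); contrapositively O(arm_system ⊃ sound_alarm). Since O(arm_system) holds, K gives O(sound_alarm).
Applying K to premise 8 (O(sound_alarm ⊃ update_deed)) and O(sound_alarm) yields O(update_deed).
Premise 4, O(¬purge_cache ⊃ ¬update_deed), contraposes to O(update_deed ⊃ purge_cache); with O(update_deed) we get O(purge_cache).
However, F(purge_cache) at premise 1 amounts to O(¬purge_cache).
We now have both O(purge_cache) and O(¬purge_cache) — purge_cache is simultaneously obligatory and forbidden, violating the D-axiom.

Inconsistent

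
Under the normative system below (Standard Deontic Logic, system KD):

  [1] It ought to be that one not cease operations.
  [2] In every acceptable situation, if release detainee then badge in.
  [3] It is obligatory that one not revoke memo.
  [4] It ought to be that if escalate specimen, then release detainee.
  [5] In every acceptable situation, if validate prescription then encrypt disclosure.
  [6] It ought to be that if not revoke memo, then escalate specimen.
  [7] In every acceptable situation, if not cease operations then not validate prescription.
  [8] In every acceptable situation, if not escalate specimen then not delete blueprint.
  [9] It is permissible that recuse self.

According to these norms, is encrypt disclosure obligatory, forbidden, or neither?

Neither

Premise 5 is O(validate_prescription → encrypt_disclosure), but O(validate_prescription) is not derivable from the premises, so it does not yield O(encrypt_disclosure).
No premise or chain of K-axiom applications forces O(encrypt_disclosure), and none forces O(¬encrypt_disclosure). So encrypt_disclosure is neither obligatory nor forbidden under these norms.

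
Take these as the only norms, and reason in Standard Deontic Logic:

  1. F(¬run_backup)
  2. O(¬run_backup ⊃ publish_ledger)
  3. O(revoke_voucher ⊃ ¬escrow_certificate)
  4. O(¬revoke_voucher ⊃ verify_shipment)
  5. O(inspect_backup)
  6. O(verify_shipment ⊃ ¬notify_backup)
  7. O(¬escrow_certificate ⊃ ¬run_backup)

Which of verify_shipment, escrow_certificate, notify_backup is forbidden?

notify_backup

Premise 1 is F(¬run_backup), i.e. O(run_backup).
Premise 7, O(¬escrow_certificate ⊃ ¬run_backup), contraposes to O(run_backup ⊃ escrow_certificate); with O(run_backup) we get O(escrow_certificate).
Premise 3, O(revoke_voucher ⊃ ¬escrow_certificate), contraposes to O(escrow_certificate ⊃ ¬revoke_voucher); with O(escrow_certificate) we get O(¬revoke_voucher).
Premise 4 is O(¬revoke_voucher ⊃ verify_shipment); since O(¬revoke_voucher), deontic closure gives O(verify_shipment).
Applying K to premise 6 (O(verify_shipment ⊃ ¬notify_backup)) and O(verify_shipment) yields O(¬notify_backup).
So O(¬notify_backup) holds, i.e. notify_backup is forbidden. None of the other listed options is forbidden under the premises.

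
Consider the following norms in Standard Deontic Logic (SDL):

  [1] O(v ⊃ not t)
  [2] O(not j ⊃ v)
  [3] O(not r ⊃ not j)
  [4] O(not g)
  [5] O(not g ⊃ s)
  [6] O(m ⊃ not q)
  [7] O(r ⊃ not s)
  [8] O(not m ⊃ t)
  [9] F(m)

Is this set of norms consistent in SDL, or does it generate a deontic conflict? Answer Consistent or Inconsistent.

Premise 9, F(m), is equivalent to O(not m).
Applying K to premise 8 (O(not m ⊃ t)) and O(not m) yields O(t).
Premise 1 is O(v ⊃ not t); contrapositively O(t ⊃ not v). Since O(t) holds, K gives O(not v).
Premise 2 is O(not j ⊃ v); contrapositively O(not v ⊃ j). Since O(not v) holds, K gives O(j).
The contrapositive of premise 3 (O(not r ⊃ not j)) is O(j ⊃ r), and O(j) is already established, so O(r).
With premise 7, O(r ⊃ not s), the K-axiom yields O(not s).
Premise 5 is O(not g ⊃ s); contrapositively O(not s ⊃ g). Since O(not s) holds, K gives O(g).
Yet premise 4 states O(not g).
We now have both O(g) and O(not g) — g is simultaneously obligatory and forbidden, violating the D-axiom.

Inconsistent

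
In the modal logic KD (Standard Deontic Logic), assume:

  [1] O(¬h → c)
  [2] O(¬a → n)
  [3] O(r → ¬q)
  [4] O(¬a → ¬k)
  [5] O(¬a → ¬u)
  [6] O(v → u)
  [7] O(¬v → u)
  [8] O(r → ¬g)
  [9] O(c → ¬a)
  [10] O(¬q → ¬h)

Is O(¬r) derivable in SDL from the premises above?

Premises 6 and 7 are O(v → u) and O(¬v → u); every ideal world satisfies v or ¬v, so in either case u holds — hence O(u).
The contrapositive of premise 5 (O(¬a → ¬u)) is O(u → a), and O(u) is already established, so O(a).
The contrapositive of premise 9 (O(c → ¬a)) is O(a → ¬c), and O(a) is already established, so O(¬c).
Premise 1, O(¬h → c), contraposes to O(¬c → h); with O(¬c) we get O(h).
The contrapositive of premise 10 (O(¬q → ¬h)) is O(h → q), and O(h) is already established, so O(q).
Premise 3, O(r → ¬q), contraposes to O(q → ¬r); with O(q) we get O(¬r).
Premises 2, 4, 8 do not contribute to this derivation.
So O(¬r) follows.

Yes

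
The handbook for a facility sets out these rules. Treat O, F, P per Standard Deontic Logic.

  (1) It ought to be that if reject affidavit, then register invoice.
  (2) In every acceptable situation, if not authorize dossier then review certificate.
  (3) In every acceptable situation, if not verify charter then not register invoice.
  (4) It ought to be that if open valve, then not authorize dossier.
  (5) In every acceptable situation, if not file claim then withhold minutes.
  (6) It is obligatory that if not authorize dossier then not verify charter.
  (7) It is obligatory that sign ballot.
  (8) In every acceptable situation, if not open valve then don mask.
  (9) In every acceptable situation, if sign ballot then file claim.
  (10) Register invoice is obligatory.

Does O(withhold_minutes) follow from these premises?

Premise 5 is O(¬file_claim → withhold_minutes), but O(¬file_claim) is not derivable from the premises, so it does not yield O(withhold_minutes).
No other premise forces O(withhold_minutes). An ideal world satisfying every premise can still have withhold_minutes false, so O(withhold_minutes) is not derivable.

No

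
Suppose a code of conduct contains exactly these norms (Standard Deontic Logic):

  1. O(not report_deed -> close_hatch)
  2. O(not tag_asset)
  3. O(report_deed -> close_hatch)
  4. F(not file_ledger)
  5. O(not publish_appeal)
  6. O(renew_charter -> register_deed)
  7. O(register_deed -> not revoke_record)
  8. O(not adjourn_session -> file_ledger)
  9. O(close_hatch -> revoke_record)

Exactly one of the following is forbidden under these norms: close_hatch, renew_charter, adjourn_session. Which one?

Premises 3 and 1 are O(report_deed -> close_hatch) and O(not report_deed -> close_hatch); every ideal world satisfies report_deed or not report_deed, so in either case close_hatch holds — hence O(close_hatch).
With premise 9, O(close_hatch -> revoke_record), the K-axiom yields O(revoke_record).
Premise 7 is O(register_deed -> not revoke_record); contrapositively O(revoke_record -> not register_deed). Since O(revoke_record) holds, K gives O(not register_deed).
The contrapositive of premise 6 (O(renew_charter -> register_deed)) is O(not register_deed -> not renew_charter), and O(not register_deed) is already established, so O(not renew_charter).
So O(not renew_charter) holds, i.e. renew_charter is forbidden. None of the other listed options is forbidden under the premises.

renew_charter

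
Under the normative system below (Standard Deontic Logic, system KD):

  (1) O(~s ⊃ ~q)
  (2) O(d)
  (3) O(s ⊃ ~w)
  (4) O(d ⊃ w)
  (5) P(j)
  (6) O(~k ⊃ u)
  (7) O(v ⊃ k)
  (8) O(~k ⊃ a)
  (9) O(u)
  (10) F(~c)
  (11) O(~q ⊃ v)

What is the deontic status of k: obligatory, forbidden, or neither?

Premise 2 states O(d) outright.
With premise 4, O(d ⊃ w), the K-axiom yields O(w).
Premise 3 is O(s ⊃ ~w); contrapositively O(w ⊃ ~s). Since O(w) holds, K gives O(~s).
With premise 1, O(~s ⊃ ~q), the K-axiom yields O(~q).
With premise 11, O(~q ⊃ v), the K-axiom yields O(v).
From O(v) and premise 7, O(v ⊃ k), we obtain O(k).
Premises 5, 6, 8, 9, 10 do not contribute to this derivation.
Hence k is obligatory.

Obligatory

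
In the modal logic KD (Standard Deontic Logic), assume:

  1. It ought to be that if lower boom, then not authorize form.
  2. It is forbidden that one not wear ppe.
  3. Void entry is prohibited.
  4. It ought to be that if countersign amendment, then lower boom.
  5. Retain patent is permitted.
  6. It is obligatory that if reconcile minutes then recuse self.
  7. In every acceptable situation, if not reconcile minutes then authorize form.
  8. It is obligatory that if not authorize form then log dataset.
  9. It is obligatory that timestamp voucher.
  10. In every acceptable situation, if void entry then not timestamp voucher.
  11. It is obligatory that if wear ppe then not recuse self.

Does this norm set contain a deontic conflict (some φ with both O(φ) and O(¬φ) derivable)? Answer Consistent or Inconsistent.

Consistent

Premise 10 is O(void_entry → ¬timestamp_voucher), but O(void_entry) is not derivable from the premises, so it does not yield O(¬timestamp_voucher).
So O(¬timestamp_voucher) is not derivable, and the apparent clash with O(timestamp_voucher) does not arise.
A world satisfying every obligation exists (e.g. authorize_form=true, countersign_amendment=false, log_dataset=false, lower_boom=false, reconcile_minutes=false, recuse_self=false, retain_patent=false, timestamp_voucher=true, void_entry=false, wear_ppe=true); no atom is both obligatory and forbidden, so the set is consistent.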